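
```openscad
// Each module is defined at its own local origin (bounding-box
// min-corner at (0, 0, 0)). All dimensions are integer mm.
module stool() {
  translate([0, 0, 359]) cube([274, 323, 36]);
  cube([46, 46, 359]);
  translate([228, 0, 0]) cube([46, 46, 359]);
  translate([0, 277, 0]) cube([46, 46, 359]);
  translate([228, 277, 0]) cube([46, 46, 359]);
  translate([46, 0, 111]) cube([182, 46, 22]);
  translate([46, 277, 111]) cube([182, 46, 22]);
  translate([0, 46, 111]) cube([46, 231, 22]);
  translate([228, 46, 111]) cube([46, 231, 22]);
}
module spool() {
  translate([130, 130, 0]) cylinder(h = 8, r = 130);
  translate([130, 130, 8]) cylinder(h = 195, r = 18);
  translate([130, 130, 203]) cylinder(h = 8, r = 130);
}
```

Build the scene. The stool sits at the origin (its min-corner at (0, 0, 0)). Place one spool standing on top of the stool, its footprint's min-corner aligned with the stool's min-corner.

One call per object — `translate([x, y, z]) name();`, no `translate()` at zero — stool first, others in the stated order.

stool();
translate([0, 0, 395]) spool();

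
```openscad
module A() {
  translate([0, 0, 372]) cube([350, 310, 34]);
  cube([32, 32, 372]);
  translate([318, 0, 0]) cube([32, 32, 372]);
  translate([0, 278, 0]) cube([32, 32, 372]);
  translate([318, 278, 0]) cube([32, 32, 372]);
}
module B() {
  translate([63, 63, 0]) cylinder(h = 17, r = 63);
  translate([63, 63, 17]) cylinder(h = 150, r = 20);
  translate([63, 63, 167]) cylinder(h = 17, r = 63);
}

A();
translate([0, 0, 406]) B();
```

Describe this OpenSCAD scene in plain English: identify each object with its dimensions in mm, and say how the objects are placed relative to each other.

A is a four-legged stool. The seat is a 350×310×34 mm slab whose top surface is at z = 406 mm; four square legs, each 32×32 mm in cross-section, run from the floor (z = 0) to the underside of the seat, each flush with a corner of the seat.

B is a spool: two coaxial disc flanges of radius 63 mm and thickness 17 mm, joined by a core cylinder of radius 20 mm and height 150 mm. The lower flange rests on z = 0 and the three cylinders share a vertical axis.

The spool is on top of the stool.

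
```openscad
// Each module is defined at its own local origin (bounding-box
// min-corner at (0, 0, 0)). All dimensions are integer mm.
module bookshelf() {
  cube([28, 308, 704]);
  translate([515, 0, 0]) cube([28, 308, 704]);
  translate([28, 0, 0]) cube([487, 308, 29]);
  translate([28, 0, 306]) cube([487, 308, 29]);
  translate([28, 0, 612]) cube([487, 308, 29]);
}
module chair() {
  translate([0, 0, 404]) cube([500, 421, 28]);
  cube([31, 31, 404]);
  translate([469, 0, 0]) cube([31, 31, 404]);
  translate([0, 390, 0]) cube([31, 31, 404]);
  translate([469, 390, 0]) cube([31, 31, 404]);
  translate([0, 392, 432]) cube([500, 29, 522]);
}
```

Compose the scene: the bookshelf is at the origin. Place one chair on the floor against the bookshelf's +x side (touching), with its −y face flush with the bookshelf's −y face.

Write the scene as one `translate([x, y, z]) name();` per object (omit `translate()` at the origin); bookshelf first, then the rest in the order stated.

bookshelf();
translate([543, 0, 0]) chair();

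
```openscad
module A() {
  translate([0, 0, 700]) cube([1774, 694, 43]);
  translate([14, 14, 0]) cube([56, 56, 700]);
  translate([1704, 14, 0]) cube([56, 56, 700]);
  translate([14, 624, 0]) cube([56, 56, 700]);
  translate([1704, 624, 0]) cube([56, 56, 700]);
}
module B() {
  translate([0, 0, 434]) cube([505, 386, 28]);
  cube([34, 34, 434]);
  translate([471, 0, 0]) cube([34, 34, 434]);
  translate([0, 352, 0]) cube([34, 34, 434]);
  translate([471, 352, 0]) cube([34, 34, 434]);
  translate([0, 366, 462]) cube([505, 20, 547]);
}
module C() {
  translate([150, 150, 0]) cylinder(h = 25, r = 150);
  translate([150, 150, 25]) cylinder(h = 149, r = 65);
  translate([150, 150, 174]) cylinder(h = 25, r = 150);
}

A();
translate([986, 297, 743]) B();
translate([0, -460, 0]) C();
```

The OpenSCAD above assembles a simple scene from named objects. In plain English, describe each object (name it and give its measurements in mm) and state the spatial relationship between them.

A is a rectangular dining table. The top is 1774×694×43 mm with its upper surface at z = 743 mm. It stands on four 56×56 mm square legs, each inset 14 mm from the nearest pair of top edges, running from the floor to the underside of the top.

B is a chair: 505×386 mm seat, 28 mm thick, top at z = 462 mm, on four 34 mm square corner legs flush with the seat edges. A 20 mm thick backrest slab spans the full seat width, extending 547 mm above the seat top, its back face flush with the seat's +y edge.

C is a spool: two coaxial disc flanges of radius 150 mm and thickness 25 mm, joined by a core cylinder of radius 65 mm and height 149 mm. The lower flange rests on z = 0 and the three cylinders share a vertical axis.

The chair is on top of the table. The spool is on the floor beside the table on its −y side.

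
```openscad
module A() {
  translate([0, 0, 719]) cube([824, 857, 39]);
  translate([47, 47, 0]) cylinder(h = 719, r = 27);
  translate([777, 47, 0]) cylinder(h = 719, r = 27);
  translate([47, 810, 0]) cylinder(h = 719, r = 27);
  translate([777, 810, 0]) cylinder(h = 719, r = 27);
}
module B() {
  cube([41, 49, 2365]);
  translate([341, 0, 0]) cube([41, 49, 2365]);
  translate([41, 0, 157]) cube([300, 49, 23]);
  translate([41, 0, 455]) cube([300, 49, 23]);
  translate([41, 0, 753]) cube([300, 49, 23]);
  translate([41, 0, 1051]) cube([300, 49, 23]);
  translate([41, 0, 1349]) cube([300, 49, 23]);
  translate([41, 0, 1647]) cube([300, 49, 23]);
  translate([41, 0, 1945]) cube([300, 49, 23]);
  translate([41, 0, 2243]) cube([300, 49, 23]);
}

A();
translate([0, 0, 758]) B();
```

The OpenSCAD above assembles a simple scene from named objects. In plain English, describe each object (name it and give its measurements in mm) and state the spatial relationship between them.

A is a table: top 824 mm (x) × 857 mm (y), 39 mm thick, upper face at z = 758 mm, on four round legs of 54 mm diameter, each leg's bounding box inset 20 mm from the nearest pair of top edges, running from z = 0 to the bottom of the top.

B is a wooden ladder with two side rails of 41×49 mm section and 2365 mm height, set 382 mm apart overall. Between them run 8 rectangular rungs (49 mm deep, 23 mm thick), front faces flush with the rails' −y face. The bottom of the first rung is 157 mm above the floor and each subsequent rung is 298 mm higher than the one below.

The ladder is on top of the table.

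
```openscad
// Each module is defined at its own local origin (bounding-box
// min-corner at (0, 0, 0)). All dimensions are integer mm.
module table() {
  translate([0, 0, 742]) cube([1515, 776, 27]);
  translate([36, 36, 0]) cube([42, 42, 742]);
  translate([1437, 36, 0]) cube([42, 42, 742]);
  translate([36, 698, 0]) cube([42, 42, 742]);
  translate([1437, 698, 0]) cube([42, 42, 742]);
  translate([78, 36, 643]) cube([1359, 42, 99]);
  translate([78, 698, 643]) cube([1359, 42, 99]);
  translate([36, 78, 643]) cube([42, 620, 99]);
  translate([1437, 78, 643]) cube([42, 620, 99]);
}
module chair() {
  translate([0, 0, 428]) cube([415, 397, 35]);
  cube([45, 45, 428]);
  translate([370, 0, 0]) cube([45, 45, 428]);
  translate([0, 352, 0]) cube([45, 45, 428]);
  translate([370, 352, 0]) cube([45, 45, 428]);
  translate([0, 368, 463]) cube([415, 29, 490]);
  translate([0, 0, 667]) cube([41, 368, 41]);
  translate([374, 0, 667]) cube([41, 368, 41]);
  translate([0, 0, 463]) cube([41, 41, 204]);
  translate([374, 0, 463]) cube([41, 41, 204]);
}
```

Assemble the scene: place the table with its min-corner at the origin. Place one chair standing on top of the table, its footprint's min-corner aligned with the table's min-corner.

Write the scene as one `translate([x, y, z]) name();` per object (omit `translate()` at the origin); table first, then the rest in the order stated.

table();
translate([0, 0, 769]) chair();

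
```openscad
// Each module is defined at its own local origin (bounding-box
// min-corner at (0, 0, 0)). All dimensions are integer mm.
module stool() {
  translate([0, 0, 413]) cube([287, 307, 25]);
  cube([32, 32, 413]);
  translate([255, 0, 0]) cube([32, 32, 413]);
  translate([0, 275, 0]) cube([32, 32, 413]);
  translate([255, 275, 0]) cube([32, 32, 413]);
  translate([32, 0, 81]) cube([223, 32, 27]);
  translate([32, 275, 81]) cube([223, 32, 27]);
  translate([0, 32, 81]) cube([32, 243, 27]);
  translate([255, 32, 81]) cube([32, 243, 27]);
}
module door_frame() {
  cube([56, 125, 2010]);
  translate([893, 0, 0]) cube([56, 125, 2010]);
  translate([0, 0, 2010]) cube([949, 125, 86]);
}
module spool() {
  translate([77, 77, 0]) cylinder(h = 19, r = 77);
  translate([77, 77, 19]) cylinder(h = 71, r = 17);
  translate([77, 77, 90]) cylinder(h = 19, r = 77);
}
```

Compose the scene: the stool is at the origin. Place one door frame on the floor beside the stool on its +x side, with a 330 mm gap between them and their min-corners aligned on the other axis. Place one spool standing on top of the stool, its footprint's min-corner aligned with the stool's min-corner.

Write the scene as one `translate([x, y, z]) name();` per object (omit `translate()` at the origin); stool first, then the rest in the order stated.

stool();
translate([617, 0, 0]) door_frame();
translate([0, 0, 438]) spool();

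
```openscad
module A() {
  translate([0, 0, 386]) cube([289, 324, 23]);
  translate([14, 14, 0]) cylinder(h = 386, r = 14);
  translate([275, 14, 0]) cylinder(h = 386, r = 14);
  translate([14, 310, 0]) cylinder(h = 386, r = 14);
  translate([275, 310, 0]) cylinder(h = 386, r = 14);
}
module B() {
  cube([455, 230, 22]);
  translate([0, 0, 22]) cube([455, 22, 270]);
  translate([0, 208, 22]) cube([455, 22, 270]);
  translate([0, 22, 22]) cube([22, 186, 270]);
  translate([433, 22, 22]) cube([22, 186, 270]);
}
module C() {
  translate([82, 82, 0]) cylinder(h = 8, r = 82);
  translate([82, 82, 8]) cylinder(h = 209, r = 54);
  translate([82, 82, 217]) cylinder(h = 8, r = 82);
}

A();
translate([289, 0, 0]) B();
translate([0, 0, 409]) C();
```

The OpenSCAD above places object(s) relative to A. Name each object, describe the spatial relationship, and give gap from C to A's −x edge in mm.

A is a stool. B is an open box. C is a spool. The open box is against the stool's +x side, with their −y faces flush. The spool is on top of the stool. The gap from the spool to the stool's −x edge is 0 mm.

The spool's min-x is at 0; the stool's min-x is 0; gap = 0 mm.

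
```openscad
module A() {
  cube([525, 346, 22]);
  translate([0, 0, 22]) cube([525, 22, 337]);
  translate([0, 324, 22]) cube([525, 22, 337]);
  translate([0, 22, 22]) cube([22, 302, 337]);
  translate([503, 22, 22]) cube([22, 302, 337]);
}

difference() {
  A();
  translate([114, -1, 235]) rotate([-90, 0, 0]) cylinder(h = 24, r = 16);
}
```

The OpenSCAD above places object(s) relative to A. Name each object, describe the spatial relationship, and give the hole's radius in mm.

A is an open box. The open box has a circular hole through its front wall. The hole's radius is 16 mm.

The subtracted cylinder has r = 16 mm.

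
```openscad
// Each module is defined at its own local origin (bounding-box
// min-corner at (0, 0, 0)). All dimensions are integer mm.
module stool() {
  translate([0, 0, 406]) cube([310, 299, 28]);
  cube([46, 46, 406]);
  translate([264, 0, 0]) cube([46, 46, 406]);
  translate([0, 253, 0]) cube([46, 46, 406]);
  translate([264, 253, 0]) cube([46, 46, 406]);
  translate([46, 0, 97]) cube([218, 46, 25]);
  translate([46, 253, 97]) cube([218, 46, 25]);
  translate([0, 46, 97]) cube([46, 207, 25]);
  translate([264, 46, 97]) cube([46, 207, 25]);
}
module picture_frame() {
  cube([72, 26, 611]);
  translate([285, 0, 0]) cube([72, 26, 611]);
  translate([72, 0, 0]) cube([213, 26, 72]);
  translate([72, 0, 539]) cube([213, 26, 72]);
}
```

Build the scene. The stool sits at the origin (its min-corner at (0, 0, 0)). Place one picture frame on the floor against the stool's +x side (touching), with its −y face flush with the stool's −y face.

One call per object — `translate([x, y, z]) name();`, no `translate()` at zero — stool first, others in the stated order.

stool();
translate([310, 0, 0]) picture_frame();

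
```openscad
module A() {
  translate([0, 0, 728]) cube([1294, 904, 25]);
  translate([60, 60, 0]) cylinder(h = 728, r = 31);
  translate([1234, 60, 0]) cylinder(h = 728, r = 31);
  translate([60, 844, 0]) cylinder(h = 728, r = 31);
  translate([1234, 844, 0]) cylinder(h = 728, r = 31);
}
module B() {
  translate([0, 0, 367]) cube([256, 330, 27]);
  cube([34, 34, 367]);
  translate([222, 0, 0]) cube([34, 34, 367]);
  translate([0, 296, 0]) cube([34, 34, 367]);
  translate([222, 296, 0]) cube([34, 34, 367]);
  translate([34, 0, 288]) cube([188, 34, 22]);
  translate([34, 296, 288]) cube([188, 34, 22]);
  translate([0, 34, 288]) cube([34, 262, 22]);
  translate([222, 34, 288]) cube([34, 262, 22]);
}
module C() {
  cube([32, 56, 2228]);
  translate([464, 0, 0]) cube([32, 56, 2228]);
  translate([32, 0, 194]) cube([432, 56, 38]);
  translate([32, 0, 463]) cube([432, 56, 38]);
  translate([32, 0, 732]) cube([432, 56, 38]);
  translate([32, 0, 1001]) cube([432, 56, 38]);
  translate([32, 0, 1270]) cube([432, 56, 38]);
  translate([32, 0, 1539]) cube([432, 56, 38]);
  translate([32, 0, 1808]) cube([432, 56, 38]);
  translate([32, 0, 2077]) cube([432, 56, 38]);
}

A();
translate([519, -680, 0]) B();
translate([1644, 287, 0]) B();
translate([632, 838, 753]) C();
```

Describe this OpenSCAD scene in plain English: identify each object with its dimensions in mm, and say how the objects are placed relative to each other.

A is a table with a 1294×904 mm rectangular top, 25 mm thick, top surface at z = 753 mm, supported by four round legs of 62 mm diameter, each leg's bounding box inset 29 mm from the nearest pair of top edges, running from the floor.

B is a simple wooden stool: a rectangular seat 256 mm (x) by 330 mm (y), 27 mm thick, top face at z = 394 mm, on four square legs, each 34×34 mm in cross-section. The legs rest on z = 0, each flush with a corner of the seat. Four stretchers, 34 mm wide and 22 mm tall, connect adjacent legs with their undersides at z = 288 mm, each running between the inner faces of the legs it joins and aligned with the legs' outer faces on the other axis.

C is a wooden ladder with two side rails of 32×56 mm section and 2228 mm height, set 496 mm apart overall. Between them run 8 rectangular rungs (56 mm deep, 38 mm thick), front faces flush with the rails' −y face. The bottom of the first rung is 194 mm above the floor and each subsequent rung is 269 mm higher than the one below.

Two stools sit around the table at the −y, +x sides. The ladder is on top of the table.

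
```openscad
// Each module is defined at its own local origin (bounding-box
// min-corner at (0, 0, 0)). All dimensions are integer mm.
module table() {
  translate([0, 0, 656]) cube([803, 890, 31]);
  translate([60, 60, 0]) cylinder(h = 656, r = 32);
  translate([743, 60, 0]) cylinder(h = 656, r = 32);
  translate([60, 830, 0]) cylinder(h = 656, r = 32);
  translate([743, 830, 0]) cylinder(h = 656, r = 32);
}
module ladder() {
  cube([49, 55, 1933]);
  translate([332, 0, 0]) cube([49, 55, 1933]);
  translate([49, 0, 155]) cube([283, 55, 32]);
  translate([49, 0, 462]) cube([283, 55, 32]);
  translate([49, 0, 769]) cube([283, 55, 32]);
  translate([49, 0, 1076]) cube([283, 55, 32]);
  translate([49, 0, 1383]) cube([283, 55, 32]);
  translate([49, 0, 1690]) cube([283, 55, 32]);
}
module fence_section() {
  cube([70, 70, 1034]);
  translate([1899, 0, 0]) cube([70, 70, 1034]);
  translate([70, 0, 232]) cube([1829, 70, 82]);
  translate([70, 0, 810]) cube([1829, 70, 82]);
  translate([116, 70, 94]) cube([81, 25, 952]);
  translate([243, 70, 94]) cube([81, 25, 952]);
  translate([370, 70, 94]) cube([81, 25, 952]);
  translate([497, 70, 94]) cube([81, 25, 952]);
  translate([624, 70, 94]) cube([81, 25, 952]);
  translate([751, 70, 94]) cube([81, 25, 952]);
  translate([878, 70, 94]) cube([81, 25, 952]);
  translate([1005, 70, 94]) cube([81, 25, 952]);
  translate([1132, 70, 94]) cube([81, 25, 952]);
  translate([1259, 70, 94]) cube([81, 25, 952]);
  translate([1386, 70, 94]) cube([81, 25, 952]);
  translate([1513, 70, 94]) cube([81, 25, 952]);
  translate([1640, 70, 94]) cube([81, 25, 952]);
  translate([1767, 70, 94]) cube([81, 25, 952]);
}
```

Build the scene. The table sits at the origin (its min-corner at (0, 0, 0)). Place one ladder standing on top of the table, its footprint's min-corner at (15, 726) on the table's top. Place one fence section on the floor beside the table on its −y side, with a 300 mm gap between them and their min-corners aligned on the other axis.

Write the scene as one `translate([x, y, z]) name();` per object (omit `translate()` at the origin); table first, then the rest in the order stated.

table();
translate([15, 726, 687]) ladder();
translate([0, -395, 0]) fence_section();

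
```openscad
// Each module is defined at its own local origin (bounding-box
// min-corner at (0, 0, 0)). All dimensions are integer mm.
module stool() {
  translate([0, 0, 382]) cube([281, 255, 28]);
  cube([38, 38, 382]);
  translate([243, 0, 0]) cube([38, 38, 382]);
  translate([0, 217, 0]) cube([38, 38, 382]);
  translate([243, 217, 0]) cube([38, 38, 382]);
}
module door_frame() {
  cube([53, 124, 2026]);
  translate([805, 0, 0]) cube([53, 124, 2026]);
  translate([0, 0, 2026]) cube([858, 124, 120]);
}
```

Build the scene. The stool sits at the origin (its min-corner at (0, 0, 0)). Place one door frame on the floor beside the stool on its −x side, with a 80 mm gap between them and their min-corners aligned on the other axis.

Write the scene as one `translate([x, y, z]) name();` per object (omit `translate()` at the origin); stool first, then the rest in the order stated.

stool();
translate([-938, 0, 0]) door_frame();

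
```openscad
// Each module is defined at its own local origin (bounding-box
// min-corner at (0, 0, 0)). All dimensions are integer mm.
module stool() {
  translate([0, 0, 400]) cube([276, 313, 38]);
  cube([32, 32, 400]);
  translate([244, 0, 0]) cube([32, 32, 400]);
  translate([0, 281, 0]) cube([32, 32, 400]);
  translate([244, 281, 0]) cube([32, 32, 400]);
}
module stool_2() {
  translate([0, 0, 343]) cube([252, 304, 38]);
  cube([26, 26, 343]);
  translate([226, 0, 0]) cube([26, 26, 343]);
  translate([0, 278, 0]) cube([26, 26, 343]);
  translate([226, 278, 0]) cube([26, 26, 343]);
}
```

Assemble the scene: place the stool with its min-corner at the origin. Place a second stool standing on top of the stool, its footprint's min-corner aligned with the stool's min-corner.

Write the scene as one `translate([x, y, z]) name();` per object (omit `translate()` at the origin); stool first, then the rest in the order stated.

stool();
translate([0, 0, 438]) stool_2();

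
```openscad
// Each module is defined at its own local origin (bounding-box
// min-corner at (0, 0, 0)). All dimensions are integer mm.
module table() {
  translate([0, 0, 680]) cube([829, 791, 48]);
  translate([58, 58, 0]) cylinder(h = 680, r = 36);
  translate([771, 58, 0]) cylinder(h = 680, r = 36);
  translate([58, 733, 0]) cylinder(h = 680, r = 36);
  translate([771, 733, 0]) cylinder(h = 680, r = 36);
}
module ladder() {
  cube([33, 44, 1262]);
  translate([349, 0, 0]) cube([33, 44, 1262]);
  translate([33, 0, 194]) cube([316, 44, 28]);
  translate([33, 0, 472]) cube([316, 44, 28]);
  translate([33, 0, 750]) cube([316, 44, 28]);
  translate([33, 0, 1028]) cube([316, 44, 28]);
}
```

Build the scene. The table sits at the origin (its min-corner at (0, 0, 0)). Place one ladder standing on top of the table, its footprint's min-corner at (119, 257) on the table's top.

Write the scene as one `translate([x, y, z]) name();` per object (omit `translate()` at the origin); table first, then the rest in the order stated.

table();
translate([119, 257, 728]) ladder();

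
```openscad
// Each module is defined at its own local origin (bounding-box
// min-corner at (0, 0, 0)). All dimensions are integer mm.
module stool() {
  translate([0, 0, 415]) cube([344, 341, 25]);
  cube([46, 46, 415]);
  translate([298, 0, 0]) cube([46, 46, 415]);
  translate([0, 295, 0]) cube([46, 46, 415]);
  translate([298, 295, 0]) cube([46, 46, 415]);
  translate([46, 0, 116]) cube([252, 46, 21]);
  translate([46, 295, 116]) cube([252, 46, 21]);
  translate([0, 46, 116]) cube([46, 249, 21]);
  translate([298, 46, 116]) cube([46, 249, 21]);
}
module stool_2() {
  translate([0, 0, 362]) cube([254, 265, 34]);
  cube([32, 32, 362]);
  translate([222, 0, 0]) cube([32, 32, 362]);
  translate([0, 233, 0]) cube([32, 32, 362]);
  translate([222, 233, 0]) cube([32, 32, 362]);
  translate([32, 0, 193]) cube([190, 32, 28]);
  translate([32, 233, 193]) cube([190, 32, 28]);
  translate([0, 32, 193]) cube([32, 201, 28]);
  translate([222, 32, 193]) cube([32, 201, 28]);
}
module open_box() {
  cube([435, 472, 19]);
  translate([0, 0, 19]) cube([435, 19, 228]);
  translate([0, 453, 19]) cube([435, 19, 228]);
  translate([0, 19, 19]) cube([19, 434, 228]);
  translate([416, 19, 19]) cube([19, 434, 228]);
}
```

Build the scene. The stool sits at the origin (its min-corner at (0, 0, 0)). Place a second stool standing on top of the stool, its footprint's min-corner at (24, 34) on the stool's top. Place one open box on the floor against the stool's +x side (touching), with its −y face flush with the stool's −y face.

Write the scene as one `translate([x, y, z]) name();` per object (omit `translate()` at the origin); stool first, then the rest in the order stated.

stool();
translate([24, 34, 440]) stool_2();
translate([344, 0, 0]) open_box();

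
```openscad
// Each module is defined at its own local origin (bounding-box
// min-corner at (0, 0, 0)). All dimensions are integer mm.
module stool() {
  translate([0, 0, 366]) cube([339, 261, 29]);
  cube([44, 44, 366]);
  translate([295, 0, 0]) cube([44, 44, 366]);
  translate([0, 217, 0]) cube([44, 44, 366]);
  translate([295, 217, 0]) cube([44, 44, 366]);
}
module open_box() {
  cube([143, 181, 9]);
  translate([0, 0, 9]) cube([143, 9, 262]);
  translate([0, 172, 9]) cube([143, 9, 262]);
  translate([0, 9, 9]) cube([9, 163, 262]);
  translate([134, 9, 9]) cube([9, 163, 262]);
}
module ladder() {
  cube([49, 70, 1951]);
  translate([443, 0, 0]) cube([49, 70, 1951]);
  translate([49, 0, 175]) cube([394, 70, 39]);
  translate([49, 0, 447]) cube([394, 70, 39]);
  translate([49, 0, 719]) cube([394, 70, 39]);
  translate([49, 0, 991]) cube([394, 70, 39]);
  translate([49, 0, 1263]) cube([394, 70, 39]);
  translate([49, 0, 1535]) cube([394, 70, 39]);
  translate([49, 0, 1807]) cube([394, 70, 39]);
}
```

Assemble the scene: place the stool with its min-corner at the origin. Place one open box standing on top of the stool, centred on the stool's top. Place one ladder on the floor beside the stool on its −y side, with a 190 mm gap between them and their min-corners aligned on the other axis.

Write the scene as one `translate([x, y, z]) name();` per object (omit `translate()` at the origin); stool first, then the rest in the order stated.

stool();
translate([98, 40, 395]) open_box();
translate([0, -260, 0]) ladder();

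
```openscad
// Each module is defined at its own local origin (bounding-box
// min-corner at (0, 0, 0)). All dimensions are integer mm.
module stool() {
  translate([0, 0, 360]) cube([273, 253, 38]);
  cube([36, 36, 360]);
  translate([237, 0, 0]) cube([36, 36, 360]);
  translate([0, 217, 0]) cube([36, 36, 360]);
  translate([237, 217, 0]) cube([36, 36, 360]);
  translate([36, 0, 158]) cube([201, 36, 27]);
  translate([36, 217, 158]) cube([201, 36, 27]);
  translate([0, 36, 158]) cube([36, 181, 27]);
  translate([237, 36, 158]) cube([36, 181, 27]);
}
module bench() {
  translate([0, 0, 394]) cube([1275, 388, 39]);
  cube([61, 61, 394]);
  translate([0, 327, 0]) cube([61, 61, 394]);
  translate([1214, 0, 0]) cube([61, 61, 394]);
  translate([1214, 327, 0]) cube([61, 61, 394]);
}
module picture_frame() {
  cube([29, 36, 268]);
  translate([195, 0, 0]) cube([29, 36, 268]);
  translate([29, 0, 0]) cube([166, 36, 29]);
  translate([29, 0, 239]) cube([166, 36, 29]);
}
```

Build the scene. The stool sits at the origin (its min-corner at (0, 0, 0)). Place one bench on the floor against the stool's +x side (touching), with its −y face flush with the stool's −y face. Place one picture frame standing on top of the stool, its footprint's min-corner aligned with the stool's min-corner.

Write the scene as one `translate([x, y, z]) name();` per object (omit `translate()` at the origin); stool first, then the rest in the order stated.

stool();
translate([273, 0, 0]) bench();
translate([0, 0, 398]) picture_frame();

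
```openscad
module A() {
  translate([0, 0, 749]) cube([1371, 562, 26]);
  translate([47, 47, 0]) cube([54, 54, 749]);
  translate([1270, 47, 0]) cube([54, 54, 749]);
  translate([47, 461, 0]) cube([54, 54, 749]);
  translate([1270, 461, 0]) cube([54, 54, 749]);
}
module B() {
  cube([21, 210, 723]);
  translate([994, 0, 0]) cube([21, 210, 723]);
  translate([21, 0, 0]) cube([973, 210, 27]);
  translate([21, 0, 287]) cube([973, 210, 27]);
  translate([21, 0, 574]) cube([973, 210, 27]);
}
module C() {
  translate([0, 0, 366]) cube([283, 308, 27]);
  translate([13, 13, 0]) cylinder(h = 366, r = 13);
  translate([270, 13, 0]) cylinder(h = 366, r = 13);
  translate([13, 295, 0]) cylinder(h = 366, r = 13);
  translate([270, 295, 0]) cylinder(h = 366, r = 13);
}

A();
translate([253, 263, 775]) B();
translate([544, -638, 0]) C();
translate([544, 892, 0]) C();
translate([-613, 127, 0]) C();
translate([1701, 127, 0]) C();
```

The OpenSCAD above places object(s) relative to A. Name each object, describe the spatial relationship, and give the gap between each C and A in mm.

Each stool's nearest face is 330 mm from the table's bounding box.

A is a table. B is a bookshelf. C is a stool. The bookshelf is on top of the table. Four stools sit around the table at the −y, +y, −x, +x sides. The gap between each stool and the table is 330 mm.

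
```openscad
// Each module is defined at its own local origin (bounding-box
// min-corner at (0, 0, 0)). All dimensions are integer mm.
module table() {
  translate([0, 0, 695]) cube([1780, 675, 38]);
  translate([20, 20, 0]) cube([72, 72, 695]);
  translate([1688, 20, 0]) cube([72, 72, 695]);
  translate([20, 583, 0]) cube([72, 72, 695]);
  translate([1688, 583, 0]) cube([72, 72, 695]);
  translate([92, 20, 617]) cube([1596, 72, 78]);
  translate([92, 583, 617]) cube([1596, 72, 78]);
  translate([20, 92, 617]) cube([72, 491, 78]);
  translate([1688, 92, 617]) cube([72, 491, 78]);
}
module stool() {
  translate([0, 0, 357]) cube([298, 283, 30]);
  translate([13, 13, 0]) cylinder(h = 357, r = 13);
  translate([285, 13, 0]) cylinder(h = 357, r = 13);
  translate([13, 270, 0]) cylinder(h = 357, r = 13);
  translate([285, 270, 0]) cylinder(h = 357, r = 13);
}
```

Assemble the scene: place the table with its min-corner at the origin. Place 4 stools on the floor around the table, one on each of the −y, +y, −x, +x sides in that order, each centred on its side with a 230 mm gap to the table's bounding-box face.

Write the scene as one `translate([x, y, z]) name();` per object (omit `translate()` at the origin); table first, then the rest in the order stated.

table();
translate([741, -513, 0]) stool();
translate([741, 905, 0]) stool();
translate([-528, 196, 0]) stool();
translate([2010, 196, 0]) stool();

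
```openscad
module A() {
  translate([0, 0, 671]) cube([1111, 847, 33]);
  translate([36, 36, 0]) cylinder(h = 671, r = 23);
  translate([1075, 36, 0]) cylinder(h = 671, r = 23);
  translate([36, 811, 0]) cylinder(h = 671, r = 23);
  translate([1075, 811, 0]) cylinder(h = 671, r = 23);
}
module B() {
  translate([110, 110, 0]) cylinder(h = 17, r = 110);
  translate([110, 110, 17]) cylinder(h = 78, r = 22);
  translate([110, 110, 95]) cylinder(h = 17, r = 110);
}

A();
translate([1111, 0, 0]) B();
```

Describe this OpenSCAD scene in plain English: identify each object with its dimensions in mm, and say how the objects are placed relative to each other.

A is a table: top 1111 mm (x) × 847 mm (y), 33 mm thick, upper face at z = 704 mm, on four round legs of 46 mm diameter, each leg's bounding box inset 13 mm from the nearest pair of top edges, running from z = 0 to the bottom of the top.

B is a spool: two coaxial disc flanges of radius 110 mm and thickness 17 mm, joined by a core cylinder of radius 22 mm and height 78 mm. The lower flange rests on z = 0 and the three cylinders share a vertical axis.

The spool is against the table's +x side, with their −y faces flush.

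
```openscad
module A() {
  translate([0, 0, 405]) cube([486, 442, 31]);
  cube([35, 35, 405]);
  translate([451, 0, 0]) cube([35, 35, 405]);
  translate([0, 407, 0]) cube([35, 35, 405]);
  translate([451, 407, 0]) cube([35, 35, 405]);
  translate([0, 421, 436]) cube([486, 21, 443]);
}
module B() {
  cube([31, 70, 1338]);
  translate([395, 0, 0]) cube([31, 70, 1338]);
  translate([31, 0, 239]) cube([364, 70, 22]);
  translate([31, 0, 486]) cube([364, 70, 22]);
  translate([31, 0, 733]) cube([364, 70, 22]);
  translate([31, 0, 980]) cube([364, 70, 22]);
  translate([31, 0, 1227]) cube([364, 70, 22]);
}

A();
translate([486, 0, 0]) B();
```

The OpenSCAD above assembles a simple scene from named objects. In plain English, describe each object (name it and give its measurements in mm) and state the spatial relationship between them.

A is a chair: 486×442 mm seat, 31 mm thick, top at z = 436 mm, on four 35 mm square corner legs flush with the seat edges. A 21 mm thick backrest slab spans the full seat width, extending 443 mm above the seat top, its back face flush with the seat's +y edge.

B is a straight ladder. Two 31×70 mm vertical rails, 1338 mm tall, stand 426 mm apart (outside-to-outside) with their front faces coplanar on the −y side. 5 rungs, each 70 mm deep and 22 mm tall, span between the inner faces of the rails, front faces flush with the rails. The lowest rung's underside is at z = 239 mm and rungs are spaced 247 mm apart (underside to underside).

The ladder is against the chair's +x side, with their −y faces flush.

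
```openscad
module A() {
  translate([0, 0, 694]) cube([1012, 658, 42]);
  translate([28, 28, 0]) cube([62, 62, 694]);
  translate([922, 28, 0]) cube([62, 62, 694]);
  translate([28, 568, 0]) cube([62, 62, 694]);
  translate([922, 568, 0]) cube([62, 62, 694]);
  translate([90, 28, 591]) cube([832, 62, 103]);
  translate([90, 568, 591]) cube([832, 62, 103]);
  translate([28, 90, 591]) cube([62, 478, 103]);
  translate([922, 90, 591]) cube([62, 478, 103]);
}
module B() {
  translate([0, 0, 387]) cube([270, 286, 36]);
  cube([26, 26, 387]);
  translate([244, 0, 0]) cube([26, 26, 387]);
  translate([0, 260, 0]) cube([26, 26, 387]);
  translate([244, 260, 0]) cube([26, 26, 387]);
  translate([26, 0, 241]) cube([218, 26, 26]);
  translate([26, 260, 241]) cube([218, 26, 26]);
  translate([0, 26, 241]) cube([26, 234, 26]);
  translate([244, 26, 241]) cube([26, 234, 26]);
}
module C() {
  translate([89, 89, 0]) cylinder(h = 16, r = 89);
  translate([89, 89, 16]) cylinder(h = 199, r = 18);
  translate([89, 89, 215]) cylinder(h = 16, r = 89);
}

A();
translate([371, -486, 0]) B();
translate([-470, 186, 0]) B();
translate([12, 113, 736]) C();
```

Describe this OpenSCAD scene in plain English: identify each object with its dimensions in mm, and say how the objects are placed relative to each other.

A is a table: top 1012 mm (x) × 658 mm (y), 42 mm thick, upper face at z = 736 mm, on four 62×62 mm square legs, each inset 28 mm from the nearest pair of top edges, running from z = 0 to the bottom of the top. Four apron rails, 62 mm thick and 103 mm tall, run between adjacent legs with their top edges flush with the underside of the top and their outer faces flush with the legs' outer faces.

B is a four-legged stool. The seat is a 270×286×36 mm slab whose top surface is at z = 423 mm; four square legs, each 26×26 mm in cross-section, run from the floor (z = 0) to the underside of the seat, each flush with a corner of the seat. Four stretchers, 26 mm wide and 26 mm tall, connect adjacent legs with their undersides at z = 241 mm, each running between the inner faces of the legs it joins and aligned with the legs' outer faces on the other axis.

C is a spool: two coaxial disc flanges of radius 89 mm and thickness 16 mm, joined by a core cylinder of radius 18 mm and height 199 mm. The lower flange rests on z = 0 and the three cylinders share a vertical axis.

Two stools sit around the table at the −y, −x sides. The spool is on top of the table.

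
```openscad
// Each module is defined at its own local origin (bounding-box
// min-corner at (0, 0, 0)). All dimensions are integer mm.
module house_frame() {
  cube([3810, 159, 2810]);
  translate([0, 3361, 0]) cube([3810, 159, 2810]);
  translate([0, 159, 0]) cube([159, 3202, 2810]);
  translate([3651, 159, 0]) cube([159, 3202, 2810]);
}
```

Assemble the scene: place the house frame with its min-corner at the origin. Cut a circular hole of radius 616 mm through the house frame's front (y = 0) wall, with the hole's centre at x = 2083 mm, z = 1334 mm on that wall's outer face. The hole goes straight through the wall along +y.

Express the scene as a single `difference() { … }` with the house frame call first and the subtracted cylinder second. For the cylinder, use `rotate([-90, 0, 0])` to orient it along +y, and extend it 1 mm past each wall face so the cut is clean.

difference() {
  house_frame();
  translate([2083, -1, 1334]) rotate([-90, 0, 0]) cylinder(h = 161, r = 616);
}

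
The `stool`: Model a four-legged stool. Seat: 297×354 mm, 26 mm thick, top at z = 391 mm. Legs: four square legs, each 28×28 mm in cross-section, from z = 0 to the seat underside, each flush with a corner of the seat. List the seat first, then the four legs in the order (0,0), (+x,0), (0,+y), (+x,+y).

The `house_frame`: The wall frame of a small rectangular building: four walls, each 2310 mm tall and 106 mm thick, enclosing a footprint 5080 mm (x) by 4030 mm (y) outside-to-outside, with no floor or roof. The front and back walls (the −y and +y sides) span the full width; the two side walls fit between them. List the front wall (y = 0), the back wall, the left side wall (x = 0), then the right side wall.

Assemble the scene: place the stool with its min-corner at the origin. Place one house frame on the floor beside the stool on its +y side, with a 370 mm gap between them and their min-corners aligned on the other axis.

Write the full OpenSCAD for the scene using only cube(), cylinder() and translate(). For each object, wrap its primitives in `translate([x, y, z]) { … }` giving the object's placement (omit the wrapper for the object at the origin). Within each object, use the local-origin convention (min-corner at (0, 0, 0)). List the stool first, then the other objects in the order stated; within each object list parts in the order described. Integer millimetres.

translate([0, 0, 365]) cube([297, 354, 26]);
cube([28, 28, 365]);
translate([269, 0, 0]) cube([28, 28, 365]);
translate([0, 326, 0]) cube([28, 28, 365]);
translate([269, 326, 0]) cube([28, 28, 365]);
translate([0, 724, 0]) {
  cube([5080, 106, 2310]);
  translate([0, 3924, 0]) cube([5080, 106, 2310]);
  translate([0, 106, 0]) cube([106, 3818, 2310]);
  translate([4974, 106, 0]) cube([106, 3818, 2310]);
}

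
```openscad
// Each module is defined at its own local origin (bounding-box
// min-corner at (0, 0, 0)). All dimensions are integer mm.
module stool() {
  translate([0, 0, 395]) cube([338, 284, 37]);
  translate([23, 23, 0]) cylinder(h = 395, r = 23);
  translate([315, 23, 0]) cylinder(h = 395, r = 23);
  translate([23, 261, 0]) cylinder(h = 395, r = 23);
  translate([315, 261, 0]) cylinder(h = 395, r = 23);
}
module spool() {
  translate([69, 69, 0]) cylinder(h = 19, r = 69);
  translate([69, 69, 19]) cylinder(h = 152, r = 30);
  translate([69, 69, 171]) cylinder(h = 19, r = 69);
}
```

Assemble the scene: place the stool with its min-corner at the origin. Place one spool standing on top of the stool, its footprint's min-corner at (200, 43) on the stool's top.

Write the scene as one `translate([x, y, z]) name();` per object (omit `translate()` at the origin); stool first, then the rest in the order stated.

stool();
translate([200, 43, 432]) spool();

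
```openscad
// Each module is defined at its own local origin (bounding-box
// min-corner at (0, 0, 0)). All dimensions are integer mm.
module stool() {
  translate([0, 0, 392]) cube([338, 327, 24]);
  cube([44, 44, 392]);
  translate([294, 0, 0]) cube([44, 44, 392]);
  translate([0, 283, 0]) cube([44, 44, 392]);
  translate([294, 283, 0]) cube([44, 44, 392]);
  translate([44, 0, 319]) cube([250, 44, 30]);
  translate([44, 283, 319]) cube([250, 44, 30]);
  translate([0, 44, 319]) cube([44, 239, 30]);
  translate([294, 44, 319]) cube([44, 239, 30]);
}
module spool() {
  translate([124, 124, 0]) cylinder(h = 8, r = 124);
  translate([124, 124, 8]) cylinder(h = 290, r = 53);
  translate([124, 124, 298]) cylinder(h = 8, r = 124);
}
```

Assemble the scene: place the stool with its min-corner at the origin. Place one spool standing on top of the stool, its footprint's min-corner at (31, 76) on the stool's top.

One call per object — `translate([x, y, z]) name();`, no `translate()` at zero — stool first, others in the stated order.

stool();
translate([31, 76, 416]) spool();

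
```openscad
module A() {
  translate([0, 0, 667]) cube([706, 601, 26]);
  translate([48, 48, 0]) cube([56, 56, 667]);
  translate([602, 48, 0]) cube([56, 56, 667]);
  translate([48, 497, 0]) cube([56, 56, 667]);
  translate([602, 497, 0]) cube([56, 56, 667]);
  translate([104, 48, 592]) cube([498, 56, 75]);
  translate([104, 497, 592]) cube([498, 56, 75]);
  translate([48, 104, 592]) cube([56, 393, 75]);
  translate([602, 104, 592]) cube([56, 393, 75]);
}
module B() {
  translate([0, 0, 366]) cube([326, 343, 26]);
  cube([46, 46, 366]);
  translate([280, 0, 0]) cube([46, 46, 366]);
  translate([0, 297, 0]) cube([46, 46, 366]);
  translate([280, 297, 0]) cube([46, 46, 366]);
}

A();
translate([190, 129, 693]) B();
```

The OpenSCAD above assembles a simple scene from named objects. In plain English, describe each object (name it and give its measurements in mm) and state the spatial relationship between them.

A is a table: top 706 mm (x) × 601 mm (y), 26 mm thick, upper face at z = 693 mm, on four 56×56 mm square legs, each inset 48 mm from the nearest pair of top edges, running from z = 0 to the bottom of the top. Four apron rails, 56 mm thick and 75 mm tall, run between adjacent legs with their top edges flush with the underside of the top and their outer faces flush with the legs' outer faces.

B is a simple wooden stool: a rectangular seat 326 mm (x) by 343 mm (y), 26 mm thick, top face at z = 392 mm, on four square legs, each 46×46 mm in cross-section. The legs rest on z = 0, each flush with a corner of the seat.

The stool is on top of the table, centred.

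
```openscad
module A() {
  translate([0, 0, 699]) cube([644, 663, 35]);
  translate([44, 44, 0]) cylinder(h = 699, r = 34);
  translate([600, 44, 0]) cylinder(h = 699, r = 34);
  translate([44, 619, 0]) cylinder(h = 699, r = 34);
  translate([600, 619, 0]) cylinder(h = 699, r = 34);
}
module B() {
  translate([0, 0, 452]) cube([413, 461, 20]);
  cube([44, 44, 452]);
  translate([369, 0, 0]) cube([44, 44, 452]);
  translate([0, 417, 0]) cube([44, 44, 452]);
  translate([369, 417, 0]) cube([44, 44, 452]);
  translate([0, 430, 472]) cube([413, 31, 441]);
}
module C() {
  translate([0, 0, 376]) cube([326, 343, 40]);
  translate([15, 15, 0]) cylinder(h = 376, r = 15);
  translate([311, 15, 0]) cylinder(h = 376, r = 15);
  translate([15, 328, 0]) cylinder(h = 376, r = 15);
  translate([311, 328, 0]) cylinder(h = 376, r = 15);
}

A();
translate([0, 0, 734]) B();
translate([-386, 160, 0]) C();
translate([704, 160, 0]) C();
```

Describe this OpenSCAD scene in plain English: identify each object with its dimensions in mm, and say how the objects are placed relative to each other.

A is a table with a 644×663 mm rectangular top, 35 mm thick, top surface at z = 734 mm, supported by four round legs of 68 mm diameter, each leg's bounding box inset 10 mm from the nearest pair of top edges, running from the floor.

B is a chair. The seat is a 413×461×20 mm slab with its top at z = 472 mm, on four 44×44 mm corner legs (flush with the seat edges, standing on z = 0). A flat backrest 31 mm thick, 441 mm tall, spans the full seat width and rises from the seat top along its +y edge, rear face flush with the rear of the seat.

C is a simple wooden stool: a rectangular seat 326 mm (x) by 343 mm (y), 40 mm thick, top face at z = 416 mm, on four round legs, each 30 mm in diameter. The legs rest on z = 0, each leg's axis is inset half a diameter from the nearest pair of seat edges (so the leg's bounding box is flush with the corner).

The chair is on top of the table. Two stools sit around the table at the −x, +x sides.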